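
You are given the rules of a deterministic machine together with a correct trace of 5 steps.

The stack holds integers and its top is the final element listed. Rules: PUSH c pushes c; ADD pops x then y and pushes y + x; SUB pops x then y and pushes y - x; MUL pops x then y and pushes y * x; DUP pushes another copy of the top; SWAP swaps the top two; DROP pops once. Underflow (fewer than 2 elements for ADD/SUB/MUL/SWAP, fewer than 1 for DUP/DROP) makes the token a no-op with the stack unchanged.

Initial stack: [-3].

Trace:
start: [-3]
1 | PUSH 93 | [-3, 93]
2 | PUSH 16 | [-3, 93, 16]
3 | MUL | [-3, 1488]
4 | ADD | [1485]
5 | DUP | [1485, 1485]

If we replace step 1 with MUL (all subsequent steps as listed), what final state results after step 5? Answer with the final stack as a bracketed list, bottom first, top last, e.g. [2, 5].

(re-executing from step 1 with the substitution; state before step 1: [-3])
1 | MUL | [-3]
2 | PUSH 16 | [-3, 16]
3 | MUL | [-48]
4 | ADD | [-48]
5 | DUP | [-48, -48]

[-48, -48]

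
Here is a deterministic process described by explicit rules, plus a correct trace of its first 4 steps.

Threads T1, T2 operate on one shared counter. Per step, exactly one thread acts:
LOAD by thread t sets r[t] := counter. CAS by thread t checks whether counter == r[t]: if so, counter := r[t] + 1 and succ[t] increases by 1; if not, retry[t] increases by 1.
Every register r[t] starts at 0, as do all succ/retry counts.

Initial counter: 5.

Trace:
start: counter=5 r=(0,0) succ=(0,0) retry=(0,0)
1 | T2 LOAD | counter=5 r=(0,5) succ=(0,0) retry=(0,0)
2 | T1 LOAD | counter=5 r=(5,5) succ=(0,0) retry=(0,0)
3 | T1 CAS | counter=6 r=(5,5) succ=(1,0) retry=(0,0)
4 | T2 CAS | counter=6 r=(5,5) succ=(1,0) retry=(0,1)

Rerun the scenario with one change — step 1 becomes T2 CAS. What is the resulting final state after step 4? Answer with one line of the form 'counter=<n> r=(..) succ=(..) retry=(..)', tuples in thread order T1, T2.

counter=6 r=(5,0) succ=(1,0) retry=(0,2)

(re-executing from step 1 with the substitution; state before step 1: counter=5 r=(0,0) succ=(0,0) retry=(0,0))
1 | T2 CAS | counter=5 r=(0,0) succ=(0,0) retry=(0,1)
2 | T1 LOAD | counter=5 r=(5,0) succ=(0,0) retry=(0,1)
3 | T1 CAS | counter=6 r=(5,0) succ=(1,0) retry=(0,1)
4 | T2 CAS | counter=6 r=(5,0) succ=(1,0) retry=(0,2)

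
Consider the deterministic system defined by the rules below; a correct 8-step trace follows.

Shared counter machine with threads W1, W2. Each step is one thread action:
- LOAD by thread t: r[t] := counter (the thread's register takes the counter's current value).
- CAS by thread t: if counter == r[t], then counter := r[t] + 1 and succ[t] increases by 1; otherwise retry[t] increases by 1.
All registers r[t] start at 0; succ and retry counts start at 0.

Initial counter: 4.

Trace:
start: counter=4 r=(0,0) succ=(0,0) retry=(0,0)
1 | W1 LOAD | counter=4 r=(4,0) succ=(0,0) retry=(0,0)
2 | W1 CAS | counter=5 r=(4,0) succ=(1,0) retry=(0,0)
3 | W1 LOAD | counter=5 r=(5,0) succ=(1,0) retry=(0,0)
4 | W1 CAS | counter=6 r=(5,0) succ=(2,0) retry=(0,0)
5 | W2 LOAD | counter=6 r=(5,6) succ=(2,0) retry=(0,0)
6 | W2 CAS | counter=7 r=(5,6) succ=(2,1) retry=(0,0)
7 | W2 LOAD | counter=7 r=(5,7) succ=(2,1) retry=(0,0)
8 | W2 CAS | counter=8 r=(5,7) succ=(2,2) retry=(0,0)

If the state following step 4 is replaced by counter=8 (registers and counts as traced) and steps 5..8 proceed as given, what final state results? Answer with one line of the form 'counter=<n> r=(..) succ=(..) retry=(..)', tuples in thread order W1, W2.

counter=10 r=(5,9) succ=(2,2) retry=(0,0)

state after step 4 := counter=8 r=(5,0) succ=(2,0) retry=(0,0)
5 | W2 LOAD | counter=8 r=(5,8) succ=(2,0) retry=(0,0)
6 | W2 CAS | counter=9 r=(5,8) succ=(2,1) retry=(0,0)
7 | W2 LOAD | counter=9 r=(5,9) succ=(2,1) retry=(0,0)
8 | W2 CAS | counter=10 r=(5,9) succ=(2,2) retry=(0,0)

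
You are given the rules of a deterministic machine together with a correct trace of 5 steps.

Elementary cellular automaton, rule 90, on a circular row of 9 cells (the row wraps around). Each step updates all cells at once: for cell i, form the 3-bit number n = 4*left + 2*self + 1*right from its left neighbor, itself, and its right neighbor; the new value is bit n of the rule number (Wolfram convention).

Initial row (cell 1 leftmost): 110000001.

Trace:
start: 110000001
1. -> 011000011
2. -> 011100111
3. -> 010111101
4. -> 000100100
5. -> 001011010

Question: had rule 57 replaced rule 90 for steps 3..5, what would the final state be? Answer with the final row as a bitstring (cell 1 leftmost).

010100101

(re-executing steps 3..5 under rule 57; state before step 3: 011100111)
3. -> 110010100
4. -> 101001010
5. -> 010100101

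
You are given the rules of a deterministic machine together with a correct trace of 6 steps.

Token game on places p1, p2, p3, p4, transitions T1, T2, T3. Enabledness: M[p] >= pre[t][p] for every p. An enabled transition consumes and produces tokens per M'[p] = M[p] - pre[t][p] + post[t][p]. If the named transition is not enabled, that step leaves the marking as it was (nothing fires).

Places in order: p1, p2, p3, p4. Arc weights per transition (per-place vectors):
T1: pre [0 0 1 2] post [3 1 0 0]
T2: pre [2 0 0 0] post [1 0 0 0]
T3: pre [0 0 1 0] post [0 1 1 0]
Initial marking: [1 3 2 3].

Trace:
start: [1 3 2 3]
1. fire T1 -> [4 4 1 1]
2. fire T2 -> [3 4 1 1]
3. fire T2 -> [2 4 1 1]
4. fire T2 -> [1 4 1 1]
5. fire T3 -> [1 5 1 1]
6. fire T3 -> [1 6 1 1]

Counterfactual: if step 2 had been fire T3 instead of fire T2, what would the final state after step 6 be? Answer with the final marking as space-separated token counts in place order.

(re-executing from step 2 with the substitution; state before step 2: [4 4 1 1])
2. fire T3 -> [4 5 1 1]
3. fire T2 -> [3 5 1 1]
4. fire T2 -> [2 5 1 1]
5. fire T3 -> [2 6 1 1]
6. fire T3 -> [2 7 1 1]

2 7 1 1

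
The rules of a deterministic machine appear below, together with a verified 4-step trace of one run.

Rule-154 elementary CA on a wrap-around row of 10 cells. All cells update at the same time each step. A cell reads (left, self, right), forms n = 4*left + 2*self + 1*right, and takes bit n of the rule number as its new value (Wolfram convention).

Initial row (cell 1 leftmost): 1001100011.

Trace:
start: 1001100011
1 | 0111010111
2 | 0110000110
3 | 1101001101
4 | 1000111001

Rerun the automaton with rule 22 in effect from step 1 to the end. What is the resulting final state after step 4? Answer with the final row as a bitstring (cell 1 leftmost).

0001000001

(re-executing steps 1..4 under rule 22; state before step 1: 1001100011)
1 | 0110010100
2 | 1001110110
3 | 1110000000
4 | 0001000001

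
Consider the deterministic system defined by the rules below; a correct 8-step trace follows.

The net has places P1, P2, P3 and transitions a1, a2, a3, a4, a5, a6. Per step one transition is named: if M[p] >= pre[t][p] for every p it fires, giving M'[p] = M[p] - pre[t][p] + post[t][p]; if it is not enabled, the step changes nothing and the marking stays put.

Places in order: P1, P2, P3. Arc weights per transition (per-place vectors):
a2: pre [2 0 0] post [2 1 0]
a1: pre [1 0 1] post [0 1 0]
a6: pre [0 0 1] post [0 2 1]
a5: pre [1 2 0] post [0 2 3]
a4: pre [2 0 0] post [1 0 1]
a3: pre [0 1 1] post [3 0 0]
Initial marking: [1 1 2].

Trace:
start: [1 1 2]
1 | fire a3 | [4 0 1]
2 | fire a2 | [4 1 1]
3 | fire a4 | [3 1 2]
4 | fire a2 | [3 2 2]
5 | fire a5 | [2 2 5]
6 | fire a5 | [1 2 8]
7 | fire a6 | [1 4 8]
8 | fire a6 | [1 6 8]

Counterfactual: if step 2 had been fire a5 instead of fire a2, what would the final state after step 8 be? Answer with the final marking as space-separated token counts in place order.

(re-executing from step 2 with the substitution; state before step 2: [4 0 1])
2 | fire a5 | [4 0 1]
3 | fire a4 | [3 0 2]
4 | fire a2 | [3 1 2]
5 | fire a5 | [3 1 2]
6 | fire a5 | [3 1 2]
7 | fire a6 | [3 3 2]
8 | fire a6 | [3 5 2]

3 5 2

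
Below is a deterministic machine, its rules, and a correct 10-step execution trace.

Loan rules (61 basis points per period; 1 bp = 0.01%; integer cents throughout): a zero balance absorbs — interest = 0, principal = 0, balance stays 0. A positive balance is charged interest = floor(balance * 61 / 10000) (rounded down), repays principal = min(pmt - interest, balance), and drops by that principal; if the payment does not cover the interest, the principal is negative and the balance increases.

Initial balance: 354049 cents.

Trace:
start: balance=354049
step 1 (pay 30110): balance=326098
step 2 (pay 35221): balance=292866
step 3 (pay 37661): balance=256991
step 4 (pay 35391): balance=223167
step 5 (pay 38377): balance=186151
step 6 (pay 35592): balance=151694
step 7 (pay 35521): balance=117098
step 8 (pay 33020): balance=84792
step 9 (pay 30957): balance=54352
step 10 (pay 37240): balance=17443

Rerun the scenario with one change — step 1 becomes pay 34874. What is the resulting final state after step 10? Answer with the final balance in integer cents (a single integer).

12411

(re-executing from step 1 with the substitution; state before step 1: balance=354049)
step 1 (pay 34874): balance=321334
step 2 (pay 35221): balance=288073
step 3 (pay 37661): balance=252169
step 4 (pay 35391): balance=218316
step 5 (pay 38377): balance=181270
step 6 (pay 35592): balance=146783
step 7 (pay 35521): balance=112157
step 8 (pay 33020): balance=79821
step 9 (pay 30957): balance=49350
step 10 (pay 37240): balance=12411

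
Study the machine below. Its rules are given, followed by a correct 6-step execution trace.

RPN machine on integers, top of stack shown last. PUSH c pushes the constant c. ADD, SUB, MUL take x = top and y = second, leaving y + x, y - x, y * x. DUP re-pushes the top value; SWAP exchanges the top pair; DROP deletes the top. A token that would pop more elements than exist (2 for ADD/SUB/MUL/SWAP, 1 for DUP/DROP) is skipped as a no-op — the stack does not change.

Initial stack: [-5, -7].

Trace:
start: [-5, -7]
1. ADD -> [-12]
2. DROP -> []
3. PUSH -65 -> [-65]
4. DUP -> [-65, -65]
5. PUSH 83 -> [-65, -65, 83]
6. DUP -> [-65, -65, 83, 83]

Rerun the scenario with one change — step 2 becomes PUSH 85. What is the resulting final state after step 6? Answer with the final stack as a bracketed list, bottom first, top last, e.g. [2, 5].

(re-executing from step 2 with the substitution; state before step 2: [-12])
2. PUSH 85 -> [-12, 85]
3. PUSH -65 -> [-12, 85, -65]
4. DUP -> [-12, 85, -65, -65]
5. PUSH 83 -> [-12, 85, -65, -65, 83]
6. DUP -> [-12, 85, -65, -65, 83, 83]

[-12, 85, -65, -65, 83, 83]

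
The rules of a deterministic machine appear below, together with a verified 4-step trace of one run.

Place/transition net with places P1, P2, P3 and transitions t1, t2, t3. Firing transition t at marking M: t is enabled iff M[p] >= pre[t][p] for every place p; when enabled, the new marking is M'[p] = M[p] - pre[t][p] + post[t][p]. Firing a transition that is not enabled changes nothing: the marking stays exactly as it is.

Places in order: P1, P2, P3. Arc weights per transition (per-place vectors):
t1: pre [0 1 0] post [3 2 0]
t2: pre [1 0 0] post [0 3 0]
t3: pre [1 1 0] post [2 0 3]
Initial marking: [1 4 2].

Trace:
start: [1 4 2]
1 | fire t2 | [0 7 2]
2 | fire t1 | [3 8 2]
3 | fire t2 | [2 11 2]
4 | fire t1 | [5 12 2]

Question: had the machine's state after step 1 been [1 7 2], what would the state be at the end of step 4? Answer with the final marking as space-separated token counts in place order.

state after step 1 := [1 7 2]
2 | fire t1 | [4 8 2]
3 | fire t2 | [3 11 2]
4 | fire t1 | [6 12 2]

6 12 2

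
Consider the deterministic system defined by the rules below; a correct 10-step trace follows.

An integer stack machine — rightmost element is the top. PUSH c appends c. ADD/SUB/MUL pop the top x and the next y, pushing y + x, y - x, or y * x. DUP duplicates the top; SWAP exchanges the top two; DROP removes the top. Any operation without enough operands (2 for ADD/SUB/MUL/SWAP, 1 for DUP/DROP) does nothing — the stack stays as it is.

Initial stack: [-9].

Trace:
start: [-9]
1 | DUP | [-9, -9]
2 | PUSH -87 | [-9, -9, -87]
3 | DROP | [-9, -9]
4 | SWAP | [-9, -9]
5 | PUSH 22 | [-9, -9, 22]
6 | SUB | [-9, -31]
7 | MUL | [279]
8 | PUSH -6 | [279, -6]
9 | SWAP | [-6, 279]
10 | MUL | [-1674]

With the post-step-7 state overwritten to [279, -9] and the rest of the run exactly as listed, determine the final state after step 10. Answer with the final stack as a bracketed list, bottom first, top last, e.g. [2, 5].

state after step 7 := [279, -9]
8 | PUSH -6 | [279, -9, -6]
9 | SWAP | [279, -6, -9]
10 | MUL | [279, 54]

[279, 54]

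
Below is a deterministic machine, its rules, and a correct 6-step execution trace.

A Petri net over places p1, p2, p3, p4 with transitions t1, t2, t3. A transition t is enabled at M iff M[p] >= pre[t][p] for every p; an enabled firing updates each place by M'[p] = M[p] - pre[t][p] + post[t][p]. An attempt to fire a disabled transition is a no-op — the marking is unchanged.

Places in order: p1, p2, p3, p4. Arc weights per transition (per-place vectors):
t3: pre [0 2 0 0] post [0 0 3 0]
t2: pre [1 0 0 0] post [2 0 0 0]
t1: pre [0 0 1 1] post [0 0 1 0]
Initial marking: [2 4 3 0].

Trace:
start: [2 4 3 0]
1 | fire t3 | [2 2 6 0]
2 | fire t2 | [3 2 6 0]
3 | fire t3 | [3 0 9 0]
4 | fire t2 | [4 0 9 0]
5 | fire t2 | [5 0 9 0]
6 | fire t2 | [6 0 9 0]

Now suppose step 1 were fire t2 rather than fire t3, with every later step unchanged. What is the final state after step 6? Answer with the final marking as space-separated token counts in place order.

(re-executing from step 1 with the substitution; state before step 1: [2 4 3 0])
1 | fire t2 | [3 4 3 0]
2 | fire t2 | [4 4 3 0]
3 | fire t3 | [4 2 6 0]
4 | fire t2 | [5 2 6 0]
5 | fire t2 | [6 2 6 0]
6 | fire t2 | [7 2 6 0]

7 2 6 0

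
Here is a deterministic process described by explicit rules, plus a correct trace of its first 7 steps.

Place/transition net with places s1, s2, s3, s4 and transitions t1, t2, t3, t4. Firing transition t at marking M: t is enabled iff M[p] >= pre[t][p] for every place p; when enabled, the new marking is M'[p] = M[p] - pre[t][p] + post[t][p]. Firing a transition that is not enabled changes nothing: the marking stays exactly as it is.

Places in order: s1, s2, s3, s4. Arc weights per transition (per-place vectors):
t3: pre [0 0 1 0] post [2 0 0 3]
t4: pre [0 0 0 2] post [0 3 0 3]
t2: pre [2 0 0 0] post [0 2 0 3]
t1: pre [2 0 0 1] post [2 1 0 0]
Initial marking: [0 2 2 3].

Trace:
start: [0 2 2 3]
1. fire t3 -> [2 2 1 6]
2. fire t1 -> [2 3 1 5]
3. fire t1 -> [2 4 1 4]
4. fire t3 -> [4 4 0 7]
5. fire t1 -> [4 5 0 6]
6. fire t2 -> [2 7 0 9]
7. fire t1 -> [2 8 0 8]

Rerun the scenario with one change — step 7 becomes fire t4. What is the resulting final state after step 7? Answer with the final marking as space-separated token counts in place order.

(re-executing from step 7 with the substitution; state before step 7: [2 7 0 9])
7. fire t4 -> [2 10 0 10]

2 10 0 10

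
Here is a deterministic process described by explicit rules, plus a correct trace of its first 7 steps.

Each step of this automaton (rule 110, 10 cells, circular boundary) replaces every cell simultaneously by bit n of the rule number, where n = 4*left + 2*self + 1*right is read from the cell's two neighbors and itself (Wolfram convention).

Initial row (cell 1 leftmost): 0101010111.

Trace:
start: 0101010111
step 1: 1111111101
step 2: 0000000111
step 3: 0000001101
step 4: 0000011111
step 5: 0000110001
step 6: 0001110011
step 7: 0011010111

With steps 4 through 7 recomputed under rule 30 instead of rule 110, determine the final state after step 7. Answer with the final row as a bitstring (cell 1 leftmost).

(re-executing steps 4..7 under rule 30; state before step 4: 0000001101)
step 4: 1000011001
step 5: 0100110111
step 6: 0111100100
step 7: 1100011110

1100011110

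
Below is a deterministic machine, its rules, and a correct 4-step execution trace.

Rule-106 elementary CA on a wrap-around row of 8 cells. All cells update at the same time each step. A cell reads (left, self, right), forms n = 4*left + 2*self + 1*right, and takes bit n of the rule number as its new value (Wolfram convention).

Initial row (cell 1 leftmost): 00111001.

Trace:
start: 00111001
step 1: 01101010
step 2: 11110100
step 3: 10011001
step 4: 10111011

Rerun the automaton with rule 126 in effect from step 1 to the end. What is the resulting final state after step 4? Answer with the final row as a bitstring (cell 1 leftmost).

(re-executing steps 1..4 under rule 126; state before step 1: 00111001)
step 1: 11101111
step 2: 00111000
step 3: 01101100
step 4: 11111110

11111110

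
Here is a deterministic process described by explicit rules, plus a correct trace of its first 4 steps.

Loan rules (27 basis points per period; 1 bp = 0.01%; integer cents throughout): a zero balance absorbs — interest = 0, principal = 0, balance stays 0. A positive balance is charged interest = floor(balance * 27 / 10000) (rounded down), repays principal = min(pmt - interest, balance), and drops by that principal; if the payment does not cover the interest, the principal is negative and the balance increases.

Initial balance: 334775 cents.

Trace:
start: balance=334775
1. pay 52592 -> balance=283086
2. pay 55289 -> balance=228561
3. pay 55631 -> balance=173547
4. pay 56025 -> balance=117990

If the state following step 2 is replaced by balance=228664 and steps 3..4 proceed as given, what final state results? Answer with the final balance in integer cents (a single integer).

118093

state after step 2 := balance=228664
3. pay 55631 -> balance=173650
4. pay 56025 -> balance=118093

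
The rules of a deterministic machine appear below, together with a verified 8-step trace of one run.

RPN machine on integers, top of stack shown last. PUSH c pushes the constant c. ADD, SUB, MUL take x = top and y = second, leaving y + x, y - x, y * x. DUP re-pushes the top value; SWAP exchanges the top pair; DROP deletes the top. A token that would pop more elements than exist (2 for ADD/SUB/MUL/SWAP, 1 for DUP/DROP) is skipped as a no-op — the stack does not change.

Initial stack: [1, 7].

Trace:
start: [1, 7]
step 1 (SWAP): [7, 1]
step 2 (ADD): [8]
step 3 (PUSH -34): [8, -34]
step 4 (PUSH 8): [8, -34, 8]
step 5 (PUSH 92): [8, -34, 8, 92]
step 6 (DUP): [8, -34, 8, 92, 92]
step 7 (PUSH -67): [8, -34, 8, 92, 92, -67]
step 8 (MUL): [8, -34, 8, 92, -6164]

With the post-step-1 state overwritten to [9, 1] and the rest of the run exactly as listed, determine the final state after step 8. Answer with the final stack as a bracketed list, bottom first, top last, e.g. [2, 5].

[10, -34, 8, 92, -6164]

state after step 1 := [9, 1]
step 2 (ADD): [10]
step 3 (PUSH -34): [10, -34]
step 4 (PUSH 8): [10, -34, 8]
step 5 (PUSH 92): [10, -34, 8, 92]
step 6 (DUP): [10, -34, 8, 92, 92]
step 7 (PUSH -67): [10, -34, 8, 92, 92, -67]
step 8 (MUL): [10, -34, 8, 92, -6164]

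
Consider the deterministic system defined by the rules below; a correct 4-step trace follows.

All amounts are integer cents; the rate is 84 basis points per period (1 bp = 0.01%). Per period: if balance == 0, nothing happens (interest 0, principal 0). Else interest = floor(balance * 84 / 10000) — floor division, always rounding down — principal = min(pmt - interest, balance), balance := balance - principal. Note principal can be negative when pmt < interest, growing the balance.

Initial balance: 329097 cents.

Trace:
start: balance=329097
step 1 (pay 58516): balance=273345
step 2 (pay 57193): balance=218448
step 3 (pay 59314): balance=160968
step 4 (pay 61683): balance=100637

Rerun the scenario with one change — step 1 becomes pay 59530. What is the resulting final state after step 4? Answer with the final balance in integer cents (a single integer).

99597

(re-executing from step 1 with the substitution; state before step 1: balance=329097)
step 1 (pay 59530): balance=272331
step 2 (pay 57193): balance=217425
step 3 (pay 59314): balance=159937
step 4 (pay 61683): balance=99597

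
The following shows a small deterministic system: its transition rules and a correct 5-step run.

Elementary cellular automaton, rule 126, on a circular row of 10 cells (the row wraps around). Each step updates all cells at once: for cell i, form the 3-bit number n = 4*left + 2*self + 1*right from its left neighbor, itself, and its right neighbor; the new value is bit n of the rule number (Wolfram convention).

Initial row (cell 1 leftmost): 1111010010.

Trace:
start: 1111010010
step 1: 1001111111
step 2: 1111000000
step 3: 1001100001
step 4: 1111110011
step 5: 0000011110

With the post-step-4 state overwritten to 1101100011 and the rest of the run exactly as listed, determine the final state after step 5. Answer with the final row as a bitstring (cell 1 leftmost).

0111110110

state after step 4 := 1101100011
step 5: 0111110110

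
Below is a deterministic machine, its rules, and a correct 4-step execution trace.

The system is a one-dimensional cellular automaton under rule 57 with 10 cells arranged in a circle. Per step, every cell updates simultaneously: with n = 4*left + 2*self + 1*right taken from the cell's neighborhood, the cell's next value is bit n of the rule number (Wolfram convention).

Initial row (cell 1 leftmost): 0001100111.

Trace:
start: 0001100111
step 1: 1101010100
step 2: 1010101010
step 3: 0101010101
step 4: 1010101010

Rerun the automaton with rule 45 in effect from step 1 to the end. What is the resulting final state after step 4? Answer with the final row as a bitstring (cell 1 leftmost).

0000100000

(re-executing steps 1..4 under rule 45; state before step 1: 0001100111)
step 1: 0101000100
step 2: 0111010101
step 3: 1100111111
step 4: 0000100000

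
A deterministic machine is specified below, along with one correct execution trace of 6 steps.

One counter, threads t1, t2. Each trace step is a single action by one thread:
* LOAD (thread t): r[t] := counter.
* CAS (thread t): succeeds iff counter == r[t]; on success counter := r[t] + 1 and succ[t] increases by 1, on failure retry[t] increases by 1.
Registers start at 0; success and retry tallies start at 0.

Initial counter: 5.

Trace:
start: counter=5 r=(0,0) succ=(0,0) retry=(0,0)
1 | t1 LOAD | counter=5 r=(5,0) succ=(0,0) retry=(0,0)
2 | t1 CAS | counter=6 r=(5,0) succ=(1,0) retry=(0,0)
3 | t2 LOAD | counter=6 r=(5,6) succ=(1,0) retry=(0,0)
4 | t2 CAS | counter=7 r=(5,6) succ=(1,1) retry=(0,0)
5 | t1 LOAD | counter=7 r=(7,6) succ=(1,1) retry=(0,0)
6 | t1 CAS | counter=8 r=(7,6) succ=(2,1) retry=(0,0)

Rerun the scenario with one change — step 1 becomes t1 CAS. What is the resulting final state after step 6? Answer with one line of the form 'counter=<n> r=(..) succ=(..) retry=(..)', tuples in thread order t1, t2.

counter=7 r=(6,5) succ=(1,1) retry=(2,0)

(re-executing from step 1 with the substitution; state before step 1: counter=5 r=(0,0) succ=(0,0) retry=(0,0))
1 | t1 CAS | counter=5 r=(0,0) succ=(0,0) retry=(1,0)
2 | t1 CAS | counter=5 r=(0,0) succ=(0,0) retry=(2,0)
3 | t2 LOAD | counter=5 r=(0,5) succ=(0,0) retry=(2,0)
4 | t2 CAS | counter=6 r=(0,5) succ=(0,1) retry=(2,0)
5 | t1 LOAD | counter=6 r=(6,5) succ=(0,1) retry=(2,0)
6 | t1 CAS | counter=7 r=(6,5) succ=(1,1) retry=(2,0)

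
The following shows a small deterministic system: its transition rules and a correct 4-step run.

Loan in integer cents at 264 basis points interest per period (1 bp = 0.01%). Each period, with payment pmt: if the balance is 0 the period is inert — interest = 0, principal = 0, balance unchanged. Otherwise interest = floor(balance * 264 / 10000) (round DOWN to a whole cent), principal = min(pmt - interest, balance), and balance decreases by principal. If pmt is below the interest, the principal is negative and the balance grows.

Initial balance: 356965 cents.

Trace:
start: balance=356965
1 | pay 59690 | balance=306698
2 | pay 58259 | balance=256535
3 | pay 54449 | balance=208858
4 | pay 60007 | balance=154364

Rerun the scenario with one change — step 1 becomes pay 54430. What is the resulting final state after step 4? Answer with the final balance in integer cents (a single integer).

(re-executing from step 1 with the substitution; state before step 1: balance=356965)
1 | pay 54430 | balance=311958
2 | pay 58259 | balance=261934
3 | pay 54449 | balance=214400
4 | pay 60007 | balance=160053

160053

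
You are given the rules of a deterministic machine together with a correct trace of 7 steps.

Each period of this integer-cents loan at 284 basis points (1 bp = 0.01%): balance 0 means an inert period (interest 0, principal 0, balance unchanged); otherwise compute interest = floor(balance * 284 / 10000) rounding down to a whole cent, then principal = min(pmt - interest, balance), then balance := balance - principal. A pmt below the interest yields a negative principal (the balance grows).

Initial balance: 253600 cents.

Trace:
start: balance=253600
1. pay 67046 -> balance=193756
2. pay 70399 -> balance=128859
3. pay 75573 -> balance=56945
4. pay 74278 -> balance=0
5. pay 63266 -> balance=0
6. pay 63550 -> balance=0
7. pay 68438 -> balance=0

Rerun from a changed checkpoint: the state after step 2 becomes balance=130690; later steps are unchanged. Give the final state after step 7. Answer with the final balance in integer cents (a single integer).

state after step 2 := balance=130690
3. pay 75573 -> balance=58828
4. pay 74278 -> balance=0
5. pay 63266 -> balance=0
6. pay 63550 -> balance=0
7. pay 68438 -> balance=0

0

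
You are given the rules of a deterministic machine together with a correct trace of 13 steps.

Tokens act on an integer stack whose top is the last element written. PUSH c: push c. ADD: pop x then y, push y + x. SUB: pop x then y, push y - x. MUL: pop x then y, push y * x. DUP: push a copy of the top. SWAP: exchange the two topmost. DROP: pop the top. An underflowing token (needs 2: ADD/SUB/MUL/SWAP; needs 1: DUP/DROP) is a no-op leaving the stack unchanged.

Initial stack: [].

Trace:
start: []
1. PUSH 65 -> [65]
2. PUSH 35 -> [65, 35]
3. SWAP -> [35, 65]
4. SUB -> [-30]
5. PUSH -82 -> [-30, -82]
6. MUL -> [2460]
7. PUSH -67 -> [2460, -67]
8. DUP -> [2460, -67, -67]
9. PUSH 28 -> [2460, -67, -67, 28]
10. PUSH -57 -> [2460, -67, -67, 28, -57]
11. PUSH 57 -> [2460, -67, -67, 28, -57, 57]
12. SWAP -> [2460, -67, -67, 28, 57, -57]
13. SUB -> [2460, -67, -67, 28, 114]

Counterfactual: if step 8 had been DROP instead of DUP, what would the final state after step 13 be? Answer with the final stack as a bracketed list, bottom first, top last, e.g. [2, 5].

(re-executing from step 8 with the substitution; state before step 8: [2460, -67])
8. DROP -> [2460]
9. PUSH 28 -> [2460, 28]
10. PUSH -57 -> [2460, 28, -57]
11. PUSH 57 -> [2460, 28, -57, 57]
12. SWAP -> [2460, 28, 57, -57]
13. SUB -> [2460, 28, 114]

[2460, 28, 114]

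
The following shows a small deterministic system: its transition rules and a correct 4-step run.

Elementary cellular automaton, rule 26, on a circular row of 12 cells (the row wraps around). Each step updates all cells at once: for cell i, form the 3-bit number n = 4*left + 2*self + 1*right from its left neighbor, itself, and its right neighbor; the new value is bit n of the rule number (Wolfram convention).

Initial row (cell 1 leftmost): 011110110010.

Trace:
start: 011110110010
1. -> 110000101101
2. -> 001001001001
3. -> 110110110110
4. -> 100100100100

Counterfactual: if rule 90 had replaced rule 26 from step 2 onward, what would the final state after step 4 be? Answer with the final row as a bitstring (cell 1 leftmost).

(re-executing steps 2..4 under rule 90; state before step 2: 110000101101)
2. -> 011001001101
3. -> 011110111100
4. -> 110010100110

110010100110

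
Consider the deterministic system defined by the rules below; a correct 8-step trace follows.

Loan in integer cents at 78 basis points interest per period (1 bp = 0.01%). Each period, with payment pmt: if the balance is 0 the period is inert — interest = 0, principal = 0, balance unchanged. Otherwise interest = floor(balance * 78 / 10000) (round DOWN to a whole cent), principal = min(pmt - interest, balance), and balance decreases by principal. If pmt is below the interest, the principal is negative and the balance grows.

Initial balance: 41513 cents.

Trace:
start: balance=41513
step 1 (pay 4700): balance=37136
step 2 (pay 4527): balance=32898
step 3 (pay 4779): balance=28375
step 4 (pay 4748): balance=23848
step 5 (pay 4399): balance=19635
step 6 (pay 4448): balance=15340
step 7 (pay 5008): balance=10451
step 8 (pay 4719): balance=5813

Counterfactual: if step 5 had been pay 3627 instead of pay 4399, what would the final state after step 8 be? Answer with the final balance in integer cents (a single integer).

(re-executing from step 5 with the substitution; state before step 5: balance=23848)
step 5 (pay 3627): balance=20407
step 6 (pay 4448): balance=16118
step 7 (pay 5008): balance=11235
step 8 (pay 4719): balance=6603

6603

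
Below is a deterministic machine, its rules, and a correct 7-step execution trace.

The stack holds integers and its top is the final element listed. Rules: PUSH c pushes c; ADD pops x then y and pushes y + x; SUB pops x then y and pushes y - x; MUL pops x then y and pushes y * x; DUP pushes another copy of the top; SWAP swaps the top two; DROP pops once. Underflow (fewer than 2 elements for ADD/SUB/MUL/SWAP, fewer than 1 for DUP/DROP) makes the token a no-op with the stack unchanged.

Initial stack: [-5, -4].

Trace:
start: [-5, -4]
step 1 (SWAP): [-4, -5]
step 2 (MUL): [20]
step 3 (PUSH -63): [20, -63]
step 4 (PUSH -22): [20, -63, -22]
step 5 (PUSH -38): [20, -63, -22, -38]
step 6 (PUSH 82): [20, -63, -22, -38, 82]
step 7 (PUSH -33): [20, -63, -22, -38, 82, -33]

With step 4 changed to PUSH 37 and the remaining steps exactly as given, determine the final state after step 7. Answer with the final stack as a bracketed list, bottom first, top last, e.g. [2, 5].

(re-executing from step 4 with the substitution; state before step 4: [20, -63])
step 4 (PUSH 37): [20, -63, 37]
step 5 (PUSH -38): [20, -63, 37, -38]
step 6 (PUSH 82): [20, -63, 37, -38, 82]
step 7 (PUSH -33): [20, -63, 37, -38, 82, -33]

[20, -63, 37, -38, 82, -33]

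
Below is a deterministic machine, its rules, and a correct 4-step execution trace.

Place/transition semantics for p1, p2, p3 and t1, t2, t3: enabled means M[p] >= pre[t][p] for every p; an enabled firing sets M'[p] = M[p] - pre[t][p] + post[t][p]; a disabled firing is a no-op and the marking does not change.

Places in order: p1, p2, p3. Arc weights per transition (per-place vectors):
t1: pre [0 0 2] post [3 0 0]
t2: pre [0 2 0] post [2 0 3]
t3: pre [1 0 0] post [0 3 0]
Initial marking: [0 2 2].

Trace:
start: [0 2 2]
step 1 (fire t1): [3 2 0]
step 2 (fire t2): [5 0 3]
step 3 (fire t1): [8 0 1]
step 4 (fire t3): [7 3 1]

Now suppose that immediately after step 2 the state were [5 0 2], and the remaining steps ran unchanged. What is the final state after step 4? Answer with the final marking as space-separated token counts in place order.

7 3 0

state after step 2 := [5 0 2]
step 3 (fire t1): [8 0 0]
step 4 (fire t3): [7 3 0]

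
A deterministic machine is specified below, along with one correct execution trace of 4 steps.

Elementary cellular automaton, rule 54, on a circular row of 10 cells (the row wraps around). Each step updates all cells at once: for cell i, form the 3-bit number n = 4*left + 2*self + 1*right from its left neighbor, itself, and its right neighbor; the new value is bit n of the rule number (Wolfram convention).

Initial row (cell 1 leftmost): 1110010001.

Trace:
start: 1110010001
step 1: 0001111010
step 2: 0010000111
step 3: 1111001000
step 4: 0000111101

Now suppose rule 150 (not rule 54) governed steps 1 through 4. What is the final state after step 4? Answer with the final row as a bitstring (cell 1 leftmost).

1011110110

(re-executing steps 1..4 under rule 150; state before step 1: 1110010001)
step 1: 1101111010
step 2: 0000110010
step 3: 0001001111
step 4: 1011110110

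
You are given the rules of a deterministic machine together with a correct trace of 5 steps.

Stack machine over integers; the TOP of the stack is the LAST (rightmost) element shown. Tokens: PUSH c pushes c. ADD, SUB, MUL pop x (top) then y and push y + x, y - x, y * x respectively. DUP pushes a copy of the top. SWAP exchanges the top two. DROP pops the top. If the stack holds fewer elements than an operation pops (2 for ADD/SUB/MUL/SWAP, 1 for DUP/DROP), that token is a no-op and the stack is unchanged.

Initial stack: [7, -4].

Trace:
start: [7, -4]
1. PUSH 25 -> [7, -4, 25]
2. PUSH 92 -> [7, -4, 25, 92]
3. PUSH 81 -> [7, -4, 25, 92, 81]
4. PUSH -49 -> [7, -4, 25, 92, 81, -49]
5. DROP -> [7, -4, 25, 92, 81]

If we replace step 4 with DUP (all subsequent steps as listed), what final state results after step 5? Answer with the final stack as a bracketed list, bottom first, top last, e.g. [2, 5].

(re-executing from step 4 with the substitution; state before step 4: [7, -4, 25, 92, 81])
4. DUP -> [7, -4, 25, 92, 81, 81]
5. DROP -> [7, -4, 25, 92, 81]

[7, -4, 25, 92, 81]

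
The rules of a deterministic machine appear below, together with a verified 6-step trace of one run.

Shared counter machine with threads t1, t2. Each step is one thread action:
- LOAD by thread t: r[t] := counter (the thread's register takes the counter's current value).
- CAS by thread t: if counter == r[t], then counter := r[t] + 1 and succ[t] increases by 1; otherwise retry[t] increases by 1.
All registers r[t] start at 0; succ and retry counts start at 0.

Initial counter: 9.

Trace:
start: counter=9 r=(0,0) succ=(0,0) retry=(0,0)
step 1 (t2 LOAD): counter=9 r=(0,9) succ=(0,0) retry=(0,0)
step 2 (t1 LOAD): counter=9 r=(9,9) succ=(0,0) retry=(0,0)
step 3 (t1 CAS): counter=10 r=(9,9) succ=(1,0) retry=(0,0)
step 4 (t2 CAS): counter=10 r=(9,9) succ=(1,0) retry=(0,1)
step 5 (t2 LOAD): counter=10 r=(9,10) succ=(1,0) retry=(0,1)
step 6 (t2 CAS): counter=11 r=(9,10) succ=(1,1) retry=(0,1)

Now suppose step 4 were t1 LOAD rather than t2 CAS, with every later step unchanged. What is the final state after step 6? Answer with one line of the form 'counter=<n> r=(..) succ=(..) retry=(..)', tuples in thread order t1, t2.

counter=11 r=(10,10) succ=(1,1) retry=(0,0)

(re-executing from step 4 with the substitution; state before step 4: counter=10 r=(9,9) succ=(1,0) retry=(0,0))
step 4 (t1 LOAD): counter=10 r=(10,9) succ=(1,0) retry=(0,0)
step 5 (t2 LOAD): counter=10 r=(10,10) succ=(1,0) retry=(0,0)
step 6 (t2 CAS): counter=11 r=(10,10) succ=(1,1) retry=(0,0)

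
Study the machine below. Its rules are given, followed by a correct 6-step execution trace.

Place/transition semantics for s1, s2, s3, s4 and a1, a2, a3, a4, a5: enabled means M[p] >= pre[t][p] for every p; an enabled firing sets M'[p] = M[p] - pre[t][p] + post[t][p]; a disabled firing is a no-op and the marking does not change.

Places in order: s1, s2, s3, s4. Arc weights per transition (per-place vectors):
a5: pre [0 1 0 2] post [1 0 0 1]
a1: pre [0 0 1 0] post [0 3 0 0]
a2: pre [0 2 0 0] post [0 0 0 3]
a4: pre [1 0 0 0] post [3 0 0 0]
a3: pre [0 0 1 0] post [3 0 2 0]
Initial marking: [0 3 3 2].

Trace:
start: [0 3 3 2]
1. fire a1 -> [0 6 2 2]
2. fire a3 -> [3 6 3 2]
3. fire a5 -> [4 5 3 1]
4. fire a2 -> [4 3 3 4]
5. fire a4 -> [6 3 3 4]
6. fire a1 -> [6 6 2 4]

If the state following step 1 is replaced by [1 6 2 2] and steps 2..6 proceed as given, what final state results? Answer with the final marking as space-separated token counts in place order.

state after step 1 := [1 6 2 2]
2. fire a3 -> [4 6 3 2]
3. fire a5 -> [5 5 3 1]
4. fire a2 -> [5 3 3 4]
5. fire a4 -> [7 3 3 4]
6. fire a1 -> [7 6 2 4]

7 6 2 4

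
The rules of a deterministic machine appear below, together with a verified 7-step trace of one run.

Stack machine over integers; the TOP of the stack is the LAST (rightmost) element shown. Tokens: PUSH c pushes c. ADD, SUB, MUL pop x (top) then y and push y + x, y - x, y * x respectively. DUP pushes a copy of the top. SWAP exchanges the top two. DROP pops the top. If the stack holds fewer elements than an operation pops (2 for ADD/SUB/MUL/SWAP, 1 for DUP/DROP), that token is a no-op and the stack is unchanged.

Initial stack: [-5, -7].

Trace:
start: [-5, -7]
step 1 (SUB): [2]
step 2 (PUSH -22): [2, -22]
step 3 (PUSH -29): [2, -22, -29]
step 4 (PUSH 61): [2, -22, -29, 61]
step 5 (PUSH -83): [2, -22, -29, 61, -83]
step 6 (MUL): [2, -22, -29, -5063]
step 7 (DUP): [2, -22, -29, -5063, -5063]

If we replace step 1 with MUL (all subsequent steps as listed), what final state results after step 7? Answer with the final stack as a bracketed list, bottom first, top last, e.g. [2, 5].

[35, -22, -29, -5063, -5063]

(re-executing from step 1 with the substitution; state before step 1: [-5, -7])
step 1 (MUL): [35]
step 2 (PUSH -22): [35, -22]
step 3 (PUSH -29): [35, -22, -29]
step 4 (PUSH 61): [35, -22, -29, 61]
step 5 (PUSH -83): [35, -22, -29, 61, -83]
step 6 (MUL): [35, -22, -29, -5063]
step 7 (DUP): [35, -22, -29, -5063, -5063]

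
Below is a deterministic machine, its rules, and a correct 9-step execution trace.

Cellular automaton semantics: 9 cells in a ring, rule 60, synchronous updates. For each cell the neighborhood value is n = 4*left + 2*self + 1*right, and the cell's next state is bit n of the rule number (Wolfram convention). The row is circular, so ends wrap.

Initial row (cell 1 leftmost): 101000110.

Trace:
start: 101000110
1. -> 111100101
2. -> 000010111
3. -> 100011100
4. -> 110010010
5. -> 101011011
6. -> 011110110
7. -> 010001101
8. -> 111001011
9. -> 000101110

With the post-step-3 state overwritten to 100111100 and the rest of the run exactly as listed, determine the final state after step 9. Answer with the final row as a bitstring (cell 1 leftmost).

100000100

state after step 3 := 100111100
4. -> 110100010
5. -> 101110011
6. -> 011001010
7. -> 010101111
8. -> 111111000
9. -> 100000100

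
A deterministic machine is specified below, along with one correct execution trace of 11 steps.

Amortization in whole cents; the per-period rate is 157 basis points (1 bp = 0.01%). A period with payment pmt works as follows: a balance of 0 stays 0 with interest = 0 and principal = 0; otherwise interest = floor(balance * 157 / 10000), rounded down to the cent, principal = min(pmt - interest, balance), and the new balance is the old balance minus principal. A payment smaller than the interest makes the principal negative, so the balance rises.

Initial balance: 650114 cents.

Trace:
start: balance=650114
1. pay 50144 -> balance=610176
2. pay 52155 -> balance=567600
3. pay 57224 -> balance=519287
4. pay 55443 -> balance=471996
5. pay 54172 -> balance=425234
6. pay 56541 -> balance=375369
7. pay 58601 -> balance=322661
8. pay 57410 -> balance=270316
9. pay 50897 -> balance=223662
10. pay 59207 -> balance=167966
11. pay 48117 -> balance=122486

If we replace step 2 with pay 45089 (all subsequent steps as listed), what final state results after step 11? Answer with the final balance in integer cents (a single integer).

130615

(re-executing from step 2 with the substitution; state before step 2: balance=610176)
2. pay 45089 -> balance=574666
3. pay 57224 -> balance=526464
4. pay 55443 -> balance=479286
5. pay 54172 -> balance=432638
6. pay 56541 -> balance=382889
7. pay 58601 -> balance=330299
8. pay 57410 -> balance=278074
9. pay 50897 -> balance=231542
10. pay 59207 -> balance=175970
11. pay 48117 -> balance=130615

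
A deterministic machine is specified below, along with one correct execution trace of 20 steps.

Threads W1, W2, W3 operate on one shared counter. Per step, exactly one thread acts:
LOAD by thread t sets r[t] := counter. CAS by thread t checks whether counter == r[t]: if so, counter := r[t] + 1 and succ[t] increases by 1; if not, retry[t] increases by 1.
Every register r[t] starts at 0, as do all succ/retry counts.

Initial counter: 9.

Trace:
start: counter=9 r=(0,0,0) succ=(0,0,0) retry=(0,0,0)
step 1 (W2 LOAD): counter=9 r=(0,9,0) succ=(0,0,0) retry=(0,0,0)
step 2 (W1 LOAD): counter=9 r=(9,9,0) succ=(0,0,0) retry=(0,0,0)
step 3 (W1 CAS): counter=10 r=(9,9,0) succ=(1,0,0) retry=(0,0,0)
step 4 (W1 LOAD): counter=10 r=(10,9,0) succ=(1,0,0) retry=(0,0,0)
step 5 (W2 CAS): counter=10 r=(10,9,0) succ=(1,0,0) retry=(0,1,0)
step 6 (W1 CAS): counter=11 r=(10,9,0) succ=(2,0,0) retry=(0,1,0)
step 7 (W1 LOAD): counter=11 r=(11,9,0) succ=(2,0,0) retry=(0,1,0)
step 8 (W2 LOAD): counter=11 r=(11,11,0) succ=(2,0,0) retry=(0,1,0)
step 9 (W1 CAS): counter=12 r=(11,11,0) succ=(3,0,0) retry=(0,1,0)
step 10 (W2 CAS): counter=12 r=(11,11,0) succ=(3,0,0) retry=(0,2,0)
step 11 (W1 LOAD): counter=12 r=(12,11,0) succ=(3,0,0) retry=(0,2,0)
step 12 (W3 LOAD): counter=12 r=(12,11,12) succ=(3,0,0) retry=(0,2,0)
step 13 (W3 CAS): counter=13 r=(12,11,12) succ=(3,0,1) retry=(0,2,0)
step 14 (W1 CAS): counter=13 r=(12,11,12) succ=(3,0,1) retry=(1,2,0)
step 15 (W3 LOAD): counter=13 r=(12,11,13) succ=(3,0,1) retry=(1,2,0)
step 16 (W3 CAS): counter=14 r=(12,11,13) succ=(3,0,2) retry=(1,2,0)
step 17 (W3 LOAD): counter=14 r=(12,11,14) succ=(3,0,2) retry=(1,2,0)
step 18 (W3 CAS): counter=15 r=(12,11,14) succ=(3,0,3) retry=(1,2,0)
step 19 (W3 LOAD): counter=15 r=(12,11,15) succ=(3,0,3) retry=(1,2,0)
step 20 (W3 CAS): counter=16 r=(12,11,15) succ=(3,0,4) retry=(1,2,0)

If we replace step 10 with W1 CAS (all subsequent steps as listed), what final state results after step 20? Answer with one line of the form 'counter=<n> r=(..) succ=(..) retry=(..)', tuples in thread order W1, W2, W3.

(re-executing from step 10 with the substitution; state before step 10: counter=12 r=(11,11,0) succ=(3,0,0) retry=(0,1,0))
step 10 (W1 CAS): counter=12 r=(11,11,0) succ=(3,0,0) retry=(1,1,0)
step 11 (W1 LOAD): counter=12 r=(12,11,0) succ=(3,0,0) retry=(1,1,0)
step 12 (W3 LOAD): counter=12 r=(12,11,12) succ=(3,0,0) retry=(1,1,0)
step 13 (W3 CAS): counter=13 r=(12,11,12) succ=(3,0,1) retry=(1,1,0)
step 14 (W1 CAS): counter=13 r=(12,11,12) succ=(3,0,1) retry=(2,1,0)
step 15 (W3 LOAD): counter=13 r=(12,11,13) succ=(3,0,1) retry=(2,1,0)
step 16 (W3 CAS): counter=14 r=(12,11,13) succ=(3,0,2) retry=(2,1,0)
step 17 (W3 LOAD): counter=14 r=(12,11,14) succ=(3,0,2) retry=(2,1,0)
step 18 (W3 CAS): counter=15 r=(12,11,14) succ=(3,0,3) retry=(2,1,0)
step 19 (W3 LOAD): counter=15 r=(12,11,15) succ=(3,0,3) retry=(2,1,0)
step 20 (W3 CAS): counter=16 r=(12,11,15) succ=(3,0,4) retry=(2,1,0)

counter=16 r=(12,11,15) succ=(3,0,4) retry=(2,1,0)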